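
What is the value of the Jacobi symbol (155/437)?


Compute (155/437) via quadratic reciprocity:
  reciprocity: (155/437) -> +(437/155)
  reduce: (127/155)
  reciprocity: (127/155) -> -(155/127)
  reduce: (28/127)
  pull out 2: (2/127) = +1  (since 127 mod 8 = 7)
  pull out 2: (2/127) = +1  (since 127 mod 8 = 7)
  reciprocity: (7/127) -> -(127/7)
  reduce: (1/7)
  (1/7) = 1
Product of signs = 1

1


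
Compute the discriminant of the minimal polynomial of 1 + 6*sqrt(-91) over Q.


The element 1 + 6*sqrt(-91) has minimal polynomial:
x^2 - 2*x + 3277
Discriminant = (-2)^2 - 4*(3277)
= 4 - 13108
= -13104

-13104


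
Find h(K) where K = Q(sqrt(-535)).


K = Q(sqrt(-535)). d mod 4 = 1, so D = disc(K) = d = -535
h(K) equals the number of primitive reduced positive-definite forms (a, b, c) = a*x^2 + b*x*y + c*y^2 with b^2 - 4ac = D,
where reduced means |b| <= a <= c, with b >= 0 whenever |b| = a or a = c, and primitive means gcd(a, b, c) = 1.
Reduced forces 3a^2 <= |D| = 535, so 1 <= a <= 13; b must have the parity of D, and c = (b^2 - D)/(4a) must be an integer >= a.
Enumerate a = 1..13, b in [-a, a]:
  a=1: (1, 1, 134)  [1]
  a=2: (2, -1, 67), (2, 1, 67)  [2]
  a=3: none
  a=4: (4, -3, 34), (4, 3, 34)  [2]
  a=5: (5, 5, 28)  [1]
  a=6: none
  a=7: (7, -5, 20), (7, 5, 20)  [2]
  a=8: (8, -3, 17), (8, 3, 17)  [2]
  a=9: none
  a=10: (10, -5, 14), (10, 5, 14)  [2]
  a=11: (11, -9, 14), (11, 9, 14)  [2]
  a=12..13: none
Total reduced forms: 1 + 2 + 2 + 1 + 2 + 2 + 2 + 2 = 14
h = 14

14


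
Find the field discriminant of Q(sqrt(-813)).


For K = Q(sqrt(d)) with d squarefree: disc(K) = d if d = 1 mod 4, and disc(K) = 4d if d = 2 or 3 mod 4.
Here d = -813, and d mod 4 = 3.
d = 3 mod 4, not 1 (O_K = Z[sqrt(d)]), so disc(K) = 4d = 4 * (-813) = -3252

-3252


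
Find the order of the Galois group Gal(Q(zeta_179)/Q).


|Gal(Q(zeta_179)/Q)| = phi(179)
= 178

178


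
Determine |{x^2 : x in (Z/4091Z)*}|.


For prime p, the number of non-zero quadratic residues is (p-1)/2.
= (4091-1)/2
= 2045

2045


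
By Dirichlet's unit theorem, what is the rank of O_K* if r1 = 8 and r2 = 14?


By Dirichlet's unit theorem:
rank = r1 + r2 - 1
= 8 + 14 - 1
= 21

21


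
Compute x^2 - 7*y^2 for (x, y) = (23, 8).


x^2 - d*y^2
= 23^2 - 7*8^2
= 529 - 448
= 81

81


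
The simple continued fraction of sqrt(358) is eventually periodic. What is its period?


Run the CF algorithm for sqrt(358).
a_0 = floor(sqrt(358)) = 18; set m_0=0, q_0=1.
Recurrence: m' = q*a - m,  q' = (d - m'^2)/q,  a' = floor((a_0 + m')/q').
  step 1: m=18, q=34, a=1
  step 2: m=16, q=3, a=11
  step 3: m=17, q=23, a=1
  step 4: m=6, q=14, a=1
  step 5: m=8, q=21, a=1
  step 6: m=13, q=9, a=3
  step 7: m=14, q=18, a=1
  step 8: m=4, q=19, a=1
  step 9: m=15, q=7, a=4
  step 10: m=13, q=27, a=1
  step 11: m=14, q=6, a=5
  step 12: m=16, q=17, a=2
  step 13: m=18, q=2, a=18
  step 14: m=18, q=17, a=2
  step 15: m=16, q=6, a=5
  step 16: m=14, q=27, a=1
  step 17: m=13, q=7, a=4
  step 18: m=15, q=19, a=1
  step 19: m=4, q=18, a=1
  step 20: m=14, q=9, a=3
  step 21: m=13, q=21, a=1
  step 22: m=8, q=14, a=1
  step 23: m=6, q=23, a=1
  step 24: m=17, q=3, a=11
  step 25: m=16, q=34, a=1
  step 26: m=18, q=1, a=36
a_26 = 2*a_0 = 36, so the period closes here.
sqrt(358) = [18; 1, 11, 1, 1, 1, 3, 1, 1, 4, 1, 5, 2, 18, 2, 5, 1, 4, 1, 1, 3, 1, 1, 1, 11, 1, 36]
Period length = 26

26


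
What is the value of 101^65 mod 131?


p = 131 is prime and the exponent is (p-1)/2 = 65, so by Euler's criterion 101^65 = (101/131) = +1 or -1 mod 131.
Compute by square-and-multiply:
  65 = 64 + 1 (binary 1000001)
  Repeated squaring mod 131: 101^1 = 101, 101^2 = 114, 101^4 = 27, 101^8 = 74, 101^16 = 105, 101^32 = 21, 101^64 = 48
  101^65 = 101^64 * 101^1 = 48 * 101 mod 131
    48 * 101 = 4848 = 1 mod 131
  101^65 = 1 mod 131
Result 1: 101 is a quadratic residue mod 131.
101^65 mod 131 = 1

1


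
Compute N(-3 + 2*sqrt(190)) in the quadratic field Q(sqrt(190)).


N(a + b*sqrt(d)) = a^2 - d*b^2
= (-3)^2 - (190)*(2)^2
= 9 - 760
= -751

-751


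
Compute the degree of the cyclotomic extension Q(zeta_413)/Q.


The degree equals Euler's totient phi(413).
413 = 7 * 59
phi(413) = 348

348


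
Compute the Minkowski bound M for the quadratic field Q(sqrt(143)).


d = 143, d mod 4 = 3, so disc(K) = 4d = 572; |disc(K)| = 572
Real quadratic field, so n = 2, s = r2 = 0, r1 = 2
M = (n!/n^n) * (4/pi)^s * sqrt(|disc(K)|) = (2!/2^2) * (4/pi)^0 * sqrt(572)
= 0.5 * 1.000000 * 23.916521
= 11.9583

11.9583


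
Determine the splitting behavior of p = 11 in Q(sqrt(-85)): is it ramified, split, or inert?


K = Q(sqrt(-85)). Since d mod 4 = 3, disc(K) = -340.
Check p | disc: -340 mod 11 = 1.
p does not divide disc. Compute Legendre symbol (d/p):
3^((11-1)/2) mod 11 = 1
(d/p) = 1, so p splits: (p) = P*P' with e=1, f=1, g=2.
Therefore p is split.

split


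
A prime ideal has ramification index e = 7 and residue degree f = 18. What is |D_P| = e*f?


|D_P| = e * f
= 7 * 18
= 126

126


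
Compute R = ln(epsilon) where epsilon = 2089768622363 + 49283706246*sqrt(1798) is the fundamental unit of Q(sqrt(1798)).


epsilon = 2089768622363 + 49283706246*sqrt(1798)
= 4.1795e+12
R = ln(4.1795e+12)
= 29.0612

29.0612


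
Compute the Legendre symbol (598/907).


p = 907 is prime, so compute (598/907) with the reciprocity algorithm (Jacobi-symbol steps: pull out 2s via (2/n), flip via reciprocity, reduce):
  pull out 2: (2/907) = -1  (since 907 mod 8 = 3)
  reciprocity: (299/907) -> -(907/299)
  reduce: (10/299)
  pull out 2: (2/299) = -1  (since 299 mod 8 = 3)
  reciprocity: (5/299) -> +(299/5)
  reduce: (4/5)
  pull out 2: (2/5) = -1  (since 5 mod 8 = 5)
  pull out 2: (2/5) = -1  (since 5 mod 8 = 5)
  (1/5) = 1
Product of signs = -1
(598/907) = -1

-1


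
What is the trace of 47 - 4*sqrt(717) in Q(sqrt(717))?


Tr(a + b*sqrt(d)) = (a + b*sqrt(d)) + (a - b*sqrt(d)) = 2a
= 2 * (47)
= 94

94


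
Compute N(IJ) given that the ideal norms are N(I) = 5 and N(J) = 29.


N(IJ) = N(I) * N(J)
= 5 * 29
= 145

145


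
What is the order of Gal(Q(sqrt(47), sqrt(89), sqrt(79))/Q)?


The 3 square roots of distinct primes are multiplicatively independent over Q,
so [K:Q] = 2^3 and Gal(K/Q) is isomorphic to (Z/2Z)^3.
|Gal| = 2^3 = 8

8


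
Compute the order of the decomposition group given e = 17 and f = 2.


|D_P| = e * f
= 17 * 2
= 34

34


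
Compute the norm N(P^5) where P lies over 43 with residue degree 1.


N(P^a) = p^(a*f)
= 43^(5*1)
= 43^5
= 147008443

147008443


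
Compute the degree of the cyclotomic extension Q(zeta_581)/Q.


The degree equals Euler's totient phi(581).
581 = 7 * 83
phi(581) = 492

492


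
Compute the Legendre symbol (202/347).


p = 347 is prime, so compute (202/347) with the reciprocity algorithm (Jacobi-symbol steps: pull out 2s via (2/n), flip via reciprocity, reduce):
  pull out 2: (2/347) = -1  (since 347 mod 8 = 3)
  reciprocity: (101/347) -> +(347/101)
  reduce: (44/101)
  pull out 2: (2/101) = -1  (since 101 mod 8 = 5)
  pull out 2: (2/101) = -1  (since 101 mod 8 = 5)
  reciprocity: (11/101) -> +(101/11)
  reduce: (2/11)
  pull out 2: (2/11) = -1  (since 11 mod 8 = 3)
  (1/11) = 1
Product of signs = 1
(202/347) = 1

1


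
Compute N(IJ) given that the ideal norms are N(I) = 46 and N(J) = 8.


N(IJ) = N(I) * N(J)
= 46 * 8
= 368

368


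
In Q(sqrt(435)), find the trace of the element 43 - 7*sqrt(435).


Tr(a + b*sqrt(d)) = (a + b*sqrt(d)) + (a - b*sqrt(d)) = 2a
= 2 * (43)
= 86

86


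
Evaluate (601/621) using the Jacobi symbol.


Compute (601/621) via quadratic reciprocity:
  reciprocity: (601/621) -> +(621/601)
  reduce: (20/601)
  pull out 2: (2/601) = +1  (since 601 mod 8 = 1)
  pull out 2: (2/601) = +1  (since 601 mod 8 = 1)
  reciprocity: (5/601) -> +(601/5)
  reduce: (1/5)
  (1/5) = 1
Product of signs = 1

1


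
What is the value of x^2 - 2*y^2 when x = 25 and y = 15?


x^2 - d*y^2
= 25^2 - 2*15^2
= 625 - 450
= 175

175


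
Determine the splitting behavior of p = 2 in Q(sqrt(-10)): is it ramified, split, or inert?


K = Q(sqrt(-10)). Since d mod 4 = 2, disc(K) = -40.
Check p | disc: -40 mod 2 = 0.
p divides disc, so p ramifies: (p) = P^2 with e=2, f=1, g=1.
Therefore p is ramified.

ramified


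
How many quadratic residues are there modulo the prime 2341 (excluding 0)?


For prime p, the number of non-zero quadratic residues is (p-1)/2.
= (2341-1)/2
= 1170

1170


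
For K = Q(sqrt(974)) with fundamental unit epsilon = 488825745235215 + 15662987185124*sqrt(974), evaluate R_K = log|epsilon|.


epsilon = 488825745235215 + 15662987185124*sqrt(974)
= 9.7765e+14
R = ln(9.7765e+14)
= 34.5162

34.5162


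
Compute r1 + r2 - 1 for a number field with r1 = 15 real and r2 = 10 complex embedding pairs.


By Dirichlet's unit theorem:
rank = r1 + r2 - 1
= 15 + 10 - 1
= 24

24


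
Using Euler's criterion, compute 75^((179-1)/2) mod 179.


p = 179 is prime and the exponent is (p-1)/2 = 89, so by Euler's criterion 75^89 = (75/179) = +1 or -1 mod 179.
Compute by square-and-multiply:
  89 = 64 + 16 + 8 + 1 (binary 1011001)
  Repeated squaring mod 179: 75^1 = 75, 75^2 = 76, 75^4 = 48, 75^8 = 156, 75^16 = 171, 75^32 = 64, 75^64 = 158
  75^89 = 75^64 * 75^16 * 75^8 * 75^1 = 158 * 171 * 156 * 75 mod 179
    158 * 171 = 27018 = 168 mod 179
    168 * 156 = 26208 = 74 mod 179
    74 * 75 = 5550 = 1 mod 179
  75^89 = 1 mod 179
Result 1: 75 is a quadratic residue mod 179.
75^89 mod 179 = 1

1


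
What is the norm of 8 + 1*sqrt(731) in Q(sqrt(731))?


N(a + b*sqrt(d)) = a^2 - d*b^2
= (8)^2 - (731)*(1)^2
= 64 - 731
= -667

-667


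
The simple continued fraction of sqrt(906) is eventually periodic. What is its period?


Run the CF algorithm for sqrt(906).
a_0 = floor(sqrt(906)) = 30; set m_0=0, q_0=1.
Recurrence: m' = q*a - m,  q' = (d - m'^2)/q,  a' = floor((a_0 + m')/q').
  step 1: m=30, q=6, a=10
  step 2: m=30, q=1, a=60
a_2 = 2*a_0 = 60, so the period closes here.
sqrt(906) = [30; 10, 60]
Period length = 2

2


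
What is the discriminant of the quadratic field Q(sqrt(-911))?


For K = Q(sqrt(d)) with d squarefree: disc(K) = d if d = 1 mod 4, and disc(K) = 4d if d = 2 or 3 mod 4.
Here d = -911, and d mod 4 = 1.
d = 1 mod 4 (O_K = Z[(1+sqrt(d))/2]), so disc(K) = d = -911

-911


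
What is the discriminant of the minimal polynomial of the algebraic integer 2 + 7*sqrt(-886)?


The element 2 + 7*sqrt(-886) has minimal polynomial:
x^2 - 4*x + 43418
Discriminant = (-4)^2 - 4*(43418)
= 16 - 173672
= -173656

-173656


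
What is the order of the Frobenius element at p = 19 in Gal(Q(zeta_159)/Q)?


The Frobenius at p in Gal(Q(zeta_n)/Q) = (Z/nZ)* is the class of p, so its order is ord_159(19), the smallest k >= 1 with 19^k = 1 mod 159.
n = 159 = 3 * 53, phi(159) = 104; the order divides phi(n).
Divisors of 104: 1, 2, 4, 8, 13, 26, 52, 104
Repeated squaring mod 159: 19^1 = 19, 19^2 = 43, 19^4 = 100, 19^8 = 142, 19^16 = 130, 19^32 = 46, 19^64 = 49
Test divisors in increasing order:
  k=1: 19^1 = 19 mod 159
  k=2: 19^2 = 43 mod 159
  k=4: 19^4 = 100 mod 159
  k=8: 19^8 = 142 mod 159
  k=13: 19^13 = 142 * 100 * 19 = 136 mod 159
  k=26: 19^26 = 130 * 142 * 43 = 52 mod 159
  k=52: 19^52 = 46 * 130 * 100 = 1 mod 159  <- first divisor giving 1
Order = 52

52


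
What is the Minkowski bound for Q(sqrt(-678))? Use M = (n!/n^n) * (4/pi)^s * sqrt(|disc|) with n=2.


d = -678, d mod 4 = 2, so disc(K) = 4d = -2712; |disc(K)| = 2712
Imaginary quadratic field, so n = 2, s = r2 = 1, r1 = 0
M = (n!/n^n) * (4/pi)^s * sqrt(|disc(K)|) = (2!/2^2) * (4/pi)^1 * sqrt(2712)
= 0.5 * 1.273240 * 52.076866
= 33.1532

33.1532


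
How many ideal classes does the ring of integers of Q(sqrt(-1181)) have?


K = Q(sqrt(-1181)). d mod 4 = 3, so D = disc(K) = 4d = -4724
h(K) equals the number of primitive reduced positive-definite forms (a, b, c) = a*x^2 + b*x*y + c*y^2 with b^2 - 4ac = D,
where reduced means |b| <= a <= c, with b >= 0 whenever |b| = a or a = c, and primitive means gcd(a, b, c) = 1.
Reduced forces 3a^2 <= |D| = 4724, so 1 <= a <= 39; b must have the parity of D, and c = (b^2 - D)/(4a) must be an integer >= a.
Enumerate a = 1..39, b in [-a, a]:
  a=1: (1, 0, 1181)  [1]
  a=2: (2, 2, 591)  [1]
  a=3: (3, -2, 394), (3, 2, 394)  [2]
  a=4: none
  a=5: (5, -4, 237), (5, 4, 237)  [2]
  a=6: (6, -2, 197), (6, 2, 197)  [2]
  a=7: (7, -6, 170), (7, 6, 170)  [2]
  a=8: none
  a=9: (9, -8, 133), (9, 8, 133)  [2]
  a=10: (10, -6, 119), (10, 6, 119)  [2]
  a=11..13: none
  a=14: (14, -6, 85), (14, 6, 85)  [2]
  a=15: (15, -14, 82), (15, -4, 79), (15, 4, 79), (15, 14, 82)  [4]
  a=16: none
  a=17: (17, -6, 70), (17, 6, 70)  [2]
  a=18: (18, -10, 67), (18, 10, 67)  [2]
  a=19: (19, -8, 63), (19, 8, 63)  [2]
  a=20: none
  a=21: (21, -20, 61), (21, -8, 57), (21, 8, 57), (21, 20, 61)  [4]
  a=22..24: none
  a=25: (25, -24, 53), (25, 24, 53)  [2]
  a=26: none
  a=27: (27, -26, 50), (27, 26, 50)  [2]
  a=28..29: none
  a=30: (30, -26, 45), (30, -14, 41), (30, 14, 41), (30, 26, 45)  [4]
  a=31: (31, -22, 42), (31, 22, 42)  [2]
  a=32..33: none
  a=34: (34, -6, 35), (34, 6, 35)  [2]
  a=35: (35, -34, 42), (35, 34, 42)  [2]
  a=36: none
  a=37: (37, -30, 38), (37, 30, 38)  [2]
  a=38..39: none
Total reduced forms: 1 + 1 + 2 + 2 + 2 + 2 + 2 + 2 + 2 + 4 + 2 + 2 + 2 + 4 + 2 + 2 + 4 + 2 + 2 + 2 + 2 = 46
h = 46

46


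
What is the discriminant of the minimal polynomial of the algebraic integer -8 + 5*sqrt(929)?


The element -8 + 5*sqrt(929) has minimal polynomial:
x^2 + 16*x - 23161
Discriminant = (16)^2 - 4*(-23161)
= 256 + 92644
= 92900

92900


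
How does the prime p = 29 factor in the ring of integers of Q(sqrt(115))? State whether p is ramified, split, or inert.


K = Q(sqrt(115)). Since d mod 4 = 3, disc(K) = 460.
Check p | disc: 460 mod 29 = 25.
p does not divide disc. Compute Legendre symbol (d/p):
28^((29-1)/2) mod 29 = 1
(d/p) = 1, so p splits: (p) = P*P' with e=1, f=1, g=2.
Therefore p is split.

split


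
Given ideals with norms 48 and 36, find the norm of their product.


N(IJ) = N(I) * N(J)
= 48 * 36
= 1728

1728


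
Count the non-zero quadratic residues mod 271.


For prime p, the number of non-zero quadratic residues is (p-1)/2.
= (271-1)/2
= 135

135


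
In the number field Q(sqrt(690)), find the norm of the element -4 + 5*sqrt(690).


N(a + b*sqrt(d)) = a^2 - d*b^2
= (-4)^2 - (690)*(5)^2
= 16 - 17250
= -17234

-17234


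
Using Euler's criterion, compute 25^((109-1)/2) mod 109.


p = 109 is prime and the exponent is (p-1)/2 = 54, so by Euler's criterion 25^54 = (25/109) = +1 or -1 mod 109.
Compute by square-and-multiply:
  54 = 32 + 16 + 4 + 2 (binary 110110)
  Repeated squaring mod 109: 25^1 = 25, 25^2 = 80, 25^4 = 78, 25^8 = 89, 25^16 = 73, 25^32 = 97
  25^54 = 25^32 * 25^16 * 25^4 * 25^2 = 97 * 73 * 78 * 80 mod 109
    97 * 73 = 7081 = 105 mod 109
    105 * 78 = 8190 = 15 mod 109
    15 * 80 = 1200 = 1 mod 109
  25^54 = 1 mod 109
Result 1: 25 is a quadratic residue mod 109.
25^54 mod 109 = 1

1


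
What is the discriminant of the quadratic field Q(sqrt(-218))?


For K = Q(sqrt(d)) with d squarefree: disc(K) = d if d = 1 mod 4, and disc(K) = 4d if d = 2 or 3 mod 4.
Here d = -218, and d mod 4 = 2.
d = 2 mod 4, not 1 (O_K = Z[sqrt(d)]), so disc(K) = 4d = 4 * (-218) = -872

-872


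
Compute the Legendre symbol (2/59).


p = 59 is prime, so compute (2/59) with the reciprocity algorithm (Jacobi-symbol steps: pull out 2s via (2/n), flip via reciprocity, reduce):
  pull out 2: (2/59) = -1  (since 59 mod 8 = 3)
  (1/59) = 1
Product of signs = -1
(2/59) = -1

-1


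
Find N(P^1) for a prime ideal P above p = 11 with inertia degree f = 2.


N(P^a) = p^(a*f)
= 11^(1*2)
= 11^2
= 121

121


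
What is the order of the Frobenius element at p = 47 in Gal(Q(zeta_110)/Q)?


The Frobenius at p in Gal(Q(zeta_n)/Q) = (Z/nZ)* is the class of p, so its order is ord_110(47), the smallest k >= 1 with 47^k = 1 mod 110.
n = 110 = 2 * 5 * 11, phi(110) = 40; the order divides phi(n).
Divisors of 40: 1, 2, 4, 5, 8, 10, 20, 40
Repeated squaring mod 110: 47^1 = 47, 47^2 = 9, 47^4 = 81, 47^8 = 71, 47^16 = 91, 47^32 = 31
Test divisors in increasing order:
  k=1: 47^1 = 47 mod 110
  k=2: 47^2 = 9 mod 110
  k=4: 47^4 = 81 mod 110
  k=5: 47^5 = 81 * 47 = 67 mod 110
  k=8: 47^8 = 71 mod 110
  k=10: 47^10 = 71 * 9 = 89 mod 110
  k=20: 47^20 = 91 * 81 = 1 mod 110  <- first divisor giving 1
Order = 20

20


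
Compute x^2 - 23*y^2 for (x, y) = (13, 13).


x^2 - d*y^2
= 13^2 - 23*13^2
= 169 - 3887
= -3718

-3718


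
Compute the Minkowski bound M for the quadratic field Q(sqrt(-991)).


d = -991, d mod 4 = 1, so disc(K) = d = -991; |disc(K)| = 991
Imaginary quadratic field, so n = 2, s = r2 = 1, r1 = 0
M = (n!/n^n) * (4/pi)^s * sqrt(|disc(K)|) = (2!/2^2) * (4/pi)^1 * sqrt(991)
= 0.5 * 1.273240 * 31.480152
= 20.0409

20.0409


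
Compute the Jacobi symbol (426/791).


Compute (426/791) via quadratic reciprocity:
  pull out 2: (2/791) = +1  (since 791 mod 8 = 7)
  reciprocity: (213/791) -> +(791/213)
  reduce: (152/213)
  pull out 2: (2/213) = -1  (since 213 mod 8 = 5)
  pull out 2: (2/213) = -1  (since 213 mod 8 = 5)
  pull out 2: (2/213) = -1  (since 213 mod 8 = 5)
  reciprocity: (19/213) -> +(213/19)
  reduce: (4/19)
  pull out 2: (2/19) = -1  (since 19 mod 8 = 3)
  pull out 2: (2/19) = -1  (since 19 mod 8 = 3)
  (1/19) = 1
Product of signs = -1

-1


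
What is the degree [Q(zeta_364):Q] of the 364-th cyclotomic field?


The degree equals Euler's totient phi(364).
364 = 2^2 * 7 * 13
phi(364) = 144

144


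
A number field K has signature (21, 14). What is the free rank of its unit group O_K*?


By Dirichlet's unit theorem:
rank = r1 + r2 - 1
= 21 + 14 - 1
= 34

34


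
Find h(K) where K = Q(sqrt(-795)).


K = Q(sqrt(-795)). d mod 4 = 1, so D = disc(K) = d = -795
h(K) equals the number of primitive reduced positive-definite forms (a, b, c) = a*x^2 + b*x*y + c*y^2 with b^2 - 4ac = D,
where reduced means |b| <= a <= c, with b >= 0 whenever |b| = a or a = c, and primitive means gcd(a, b, c) = 1.
Reduced forces 3a^2 <= |D| = 795, so 1 <= a <= 16; b must have the parity of D, and c = (b^2 - D)/(4a) must be an integer >= a.
Enumerate a = 1..16, b in [-a, a]:
  a=1: (1, 1, 199)  [1]
  a=2: none
  a=3: (3, 3, 67)  [1]
  a=4: none
  a=5: (5, 5, 41)  [1]
  a=6..14: none
  a=15: (15, 15, 17)  [1]
  a=16: none
Total reduced forms: 1 + 1 + 1 + 1 = 4
h = 4

4


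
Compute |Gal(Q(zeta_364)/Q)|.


|Gal(Q(zeta_364)/Q)| = phi(364)
= 144

144


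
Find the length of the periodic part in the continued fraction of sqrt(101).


Run the CF algorithm for sqrt(101).
a_0 = floor(sqrt(101)) = 10; set m_0=0, q_0=1.
Recurrence: m' = q*a - m,  q' = (d - m'^2)/q,  a' = floor((a_0 + m')/q').
  step 1: m=10, q=1, a=20
a_1 = 2*a_0 = 20, so the period closes here.
sqrt(101) = [10; 20]
Period length = 1

1


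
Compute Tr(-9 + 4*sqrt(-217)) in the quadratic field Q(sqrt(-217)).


Tr(a + b*sqrt(d)) = (a + b*sqrt(d)) + (a - b*sqrt(d)) = 2a
= 2 * (-9)
= -18

-18


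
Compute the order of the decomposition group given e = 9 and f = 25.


|D_P| = e * f
= 9 * 25
= 225

225


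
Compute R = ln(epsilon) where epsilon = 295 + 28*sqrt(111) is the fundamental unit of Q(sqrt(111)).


epsilon = 295 + 28*sqrt(111)
= 589.9983
R = ln(589.9983)
= 6.3801

6.3801


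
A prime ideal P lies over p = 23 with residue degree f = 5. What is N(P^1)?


N(P^a) = p^(a*f)
= 23^(1*5)
= 23^5
= 6436343

6436343


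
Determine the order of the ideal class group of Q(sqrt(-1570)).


K = Q(sqrt(-1570)). d mod 4 = 2, so D = disc(K) = 4d = -6280
h(K) equals the number of primitive reduced positive-definite forms (a, b, c) = a*x^2 + b*x*y + c*y^2 with b^2 - 4ac = D,
where reduced means |b| <= a <= c, with b >= 0 whenever |b| = a or a = c, and primitive means gcd(a, b, c) = 1.
Reduced forces 3a^2 <= |D| = 6280, so 1 <= a <= 45; b must have the parity of D, and c = (b^2 - D)/(4a) must be an integer >= a.
Enumerate a = 1..45, b in [-a, a]:
  a=1: (1, 0, 1570)  [1]
  a=2: (2, 0, 785)  [1]
  a=3..4: none
  a=5: (5, 0, 314)  [1]
  a=6..9: none
  a=10: (10, 0, 157)  [1]
  a=11: (11, -10, 145), (11, 10, 145)  [2]
  a=12: none
  a=13: (13, -8, 122), (13, 8, 122)  [2]
  a=14..18: none
  a=19: (19, -16, 86), (19, 16, 86)  [2]
  a=20..21: none
  a=22: (22, -12, 73), (22, 12, 73)  [2]
  a=23..25: none
  a=26: (26, -8, 61), (26, 8, 61)  [2]
  a=27..28: none
  a=29: (29, -10, 55), (29, 10, 55)  [2]
  a=30..36: none
  a=37: (37, -26, 47), (37, 26, 47)  [2]
  a=38: (38, -16, 43), (38, 16, 43)  [2]
  a=39..45: none
Total reduced forms: 1 + 1 + 1 + 1 + 2 + 2 + 2 + 2 + 2 + 2 + 2 + 2 = 20
h = 20

20


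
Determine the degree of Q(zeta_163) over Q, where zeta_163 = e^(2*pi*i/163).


The degree equals Euler's totient phi(163).
163 = 163
phi(163) = 162

162


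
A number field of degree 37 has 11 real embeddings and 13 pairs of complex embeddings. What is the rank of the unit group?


By Dirichlet's unit theorem:
rank = r1 + r2 - 1
= 11 + 13 - 1
= 23

23


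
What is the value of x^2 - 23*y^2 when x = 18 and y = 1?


x^2 - d*y^2
= 18^2 - 23*1^2
= 324 - 23
= 301

301


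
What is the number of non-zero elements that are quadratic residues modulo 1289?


For prime p, the number of non-zero quadratic residues is (p-1)/2.
= (1289-1)/2
= 644

644


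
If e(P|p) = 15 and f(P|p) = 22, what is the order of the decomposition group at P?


|D_P| = e * f
= 15 * 22
= 330

330


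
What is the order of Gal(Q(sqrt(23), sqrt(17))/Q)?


The 2 square roots of distinct primes are multiplicatively independent over Q,
so [K:Q] = 2^2 and Gal(K/Q) is isomorphic to (Z/2Z)^2.
|Gal| = 2^2 = 4

4


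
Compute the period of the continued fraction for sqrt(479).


Run the CF algorithm for sqrt(479).
a_0 = floor(sqrt(479)) = 21; set m_0=0, q_0=1.
Recurrence: m' = q*a - m,  q' = (d - m'^2)/q,  a' = floor((a_0 + m')/q').
  step 1: m=21, q=38, a=1
  step 2: m=17, q=5, a=7
  step 3: m=18, q=31, a=1
  step 4: m=13, q=10, a=3
  step 5: m=17, q=19, a=2
  step 6: m=21, q=2, a=21
  step 7: m=21, q=19, a=2
  step 8: m=17, q=10, a=3
  step 9: m=13, q=31, a=1
  step 10: m=18, q=5, a=7
  step 11: m=17, q=38, a=1
  step 12: m=21, q=1, a=42
a_12 = 2*a_0 = 42, so the period closes here.
sqrt(479) = [21; 1, 7, 1, 3, 2, 21, 2, 3, 1, 7, 1, 42]
Period length = 12

12


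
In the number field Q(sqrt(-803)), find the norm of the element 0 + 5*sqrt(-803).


N(a + b*sqrt(d)) = a^2 - d*b^2
= (0)^2 - (-803)*(5)^2
= 0 + 20075
= 20075

20075


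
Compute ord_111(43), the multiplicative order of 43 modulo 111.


We want ord_111(43), the smallest k >= 1 with 43^k = 1 mod 111.
n = 111 = 3 * 37, phi(111) = 72; the order divides phi(n).
Divisors of 72: 1, 2, 3, 4, 6, 8, 9, 12, 18, 24, 36, 72
Repeated squaring mod 111: 43^1 = 43, 43^2 = 73, 43^4 = 1, 43^8 = 1, 43^16 = 1, 43^32 = 1, 43^64 = 1
Test divisors in increasing order:
  k=1: 43^1 = 43 mod 111
  k=2: 43^2 = 73 mod 111
  k=3: 43^3 = 73 * 43 = 31 mod 111
  k=4: 43^4 = 1 mod 111  <- first divisor giving 1
Order = 4

4


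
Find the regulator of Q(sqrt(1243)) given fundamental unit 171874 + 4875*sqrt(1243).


epsilon = 171874 + 4875*sqrt(1243)
= 343748.0000
R = ln(343748.0000)
= 12.7477

12.7477


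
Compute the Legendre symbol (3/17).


p = 17 is prime, so compute (3/17) with the reciprocity algorithm (Jacobi-symbol steps: pull out 2s via (2/n), flip via reciprocity, reduce):
  reciprocity: (3/17) -> +(17/3)
  reduce: (2/3)
  pull out 2: (2/3) = -1  (since 3 mod 8 = 3)
  (1/3) = 1
Product of signs = -1
(3/17) = -1

-1


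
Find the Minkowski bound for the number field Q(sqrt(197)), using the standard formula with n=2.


d = 197, d mod 4 = 1, so disc(K) = d = 197; |disc(K)| = 197
Real quadratic field, so n = 2, s = r2 = 0, r1 = 2
M = (n!/n^n) * (4/pi)^s * sqrt(|disc(K)|) = (2!/2^2) * (4/pi)^0 * sqrt(197)
= 0.5 * 1.000000 * 14.035669
= 7.0178

7.0178


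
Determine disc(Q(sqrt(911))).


For K = Q(sqrt(d)) with d squarefree: disc(K) = d if d = 1 mod 4, and disc(K) = 4d if d = 2 or 3 mod 4.
Here d = 911, and d mod 4 = 3.
d = 3 mod 4, not 1 (O_K = Z[sqrt(d)]), so disc(K) = 4d = 4 * (911) = 3644

3644


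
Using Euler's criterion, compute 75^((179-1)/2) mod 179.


p = 179 is prime and the exponent is (p-1)/2 = 89, so by Euler's criterion 75^89 = (75/179) = +1 or -1 mod 179.
Compute by square-and-multiply:
  89 = 64 + 16 + 8 + 1 (binary 1011001)
  Repeated squaring mod 179: 75^1 = 75, 75^2 = 76, 75^4 = 48, 75^8 = 156, 75^16 = 171, 75^32 = 64, 75^64 = 158
  75^89 = 75^64 * 75^16 * 75^8 * 75^1 = 158 * 171 * 156 * 75 mod 179
    158 * 171 = 27018 = 168 mod 179
    168 * 156 = 26208 = 74 mod 179
    74 * 75 = 5550 = 1 mod 179
  75^89 = 1 mod 179
Result 1: 75 is a quadratic residue mod 179.
75^89 mod 179 = 1

1


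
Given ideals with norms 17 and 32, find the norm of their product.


N(IJ) = N(I) * N(J)
= 17 * 32
= 544

544


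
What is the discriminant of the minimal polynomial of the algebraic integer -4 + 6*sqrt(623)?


The element -4 + 6*sqrt(623) has minimal polynomial:
x^2 + 8*x - 22412
Discriminant = (8)^2 - 4*(-22412)
= 64 + 89648
= 89712

89712


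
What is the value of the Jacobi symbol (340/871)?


Compute (340/871) via quadratic reciprocity:
  pull out 2: (2/871) = +1  (since 871 mod 8 = 7)
  pull out 2: (2/871) = +1  (since 871 mod 8 = 7)
  reciprocity: (85/871) -> +(871/85)
  reduce: (21/85)
  reciprocity: (21/85) -> +(85/21)
  reduce: (1/21)
  (1/21) = 1
Product of signs = 1

1


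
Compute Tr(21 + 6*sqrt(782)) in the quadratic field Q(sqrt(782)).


Tr(a + b*sqrt(d)) = (a + b*sqrt(d)) + (a - b*sqrt(d)) = 2a
= 2 * (21)
= 42

42


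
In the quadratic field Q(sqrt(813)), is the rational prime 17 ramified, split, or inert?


K = Q(sqrt(813)). Since d mod 4 = 1, disc(K) = 813.
Check p | disc: 813 mod 17 = 14.
p does not divide disc. Compute Legendre symbol (d/p):
14^((17-1)/2) mod 17 = -1
(d/p) = -1, so p is inert: (p) stays prime with e=1, f=2, g=1.
Therefore p is inert.

inert


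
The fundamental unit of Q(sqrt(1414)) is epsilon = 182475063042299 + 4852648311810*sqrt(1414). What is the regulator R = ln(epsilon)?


epsilon = 182475063042299 + 4852648311810*sqrt(1414)
= 3.6495e+14
R = ln(3.6495e+14)
= 33.5308

33.5308


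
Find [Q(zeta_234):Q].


The degree equals Euler's totient phi(234).
234 = 2 * 3^2 * 13
phi(234) = 72

72


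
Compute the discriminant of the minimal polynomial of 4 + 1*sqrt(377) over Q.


The element 4 + 1*sqrt(377) has minimal polynomial:
x^2 - 8*x - 361
Discriminant = (-8)^2 - 4*(-361)
= 64 + 1444
= 1508

1508


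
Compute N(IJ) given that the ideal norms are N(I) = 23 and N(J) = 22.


N(IJ) = N(I) * N(J)
= 23 * 22
= 506

506


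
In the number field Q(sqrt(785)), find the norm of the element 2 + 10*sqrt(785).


N(a + b*sqrt(d)) = a^2 - d*b^2
= (2)^2 - (785)*(10)^2
= 4 - 78500
= -78496

-78496


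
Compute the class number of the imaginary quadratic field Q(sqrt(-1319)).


K = Q(sqrt(-1319)). d mod 4 = 1, so D = disc(K) = d = -1319
h(K) equals the number of primitive reduced positive-definite forms (a, b, c) = a*x^2 + b*x*y + c*y^2 with b^2 - 4ac = D,
where reduced means |b| <= a <= c, with b >= 0 whenever |b| = a or a = c, and primitive means gcd(a, b, c) = 1.
Reduced forces 3a^2 <= |D| = 1319, so 1 <= a <= 20; b must have the parity of D, and c = (b^2 - D)/(4a) must be an integer >= a.
Enumerate a = 1..20, b in [-a, a]:
  a=1: (1, 1, 330)  [1]
  a=2: (2, -1, 165), (2, 1, 165)  [2]
  a=3: (3, -1, 110), (3, 1, 110)  [2]
  a=4: (4, -3, 83), (4, 3, 83)  [2]
  a=5: (5, -1, 66), (5, 1, 66)  [2]
  a=6: (6, -5, 56), (6, -1, 55), (6, 1, 55), (6, 5, 56)  [4]
  a=7: (7, -5, 48), (7, 5, 48)  [2]
  a=8: (8, -5, 42), (8, 5, 42)  [2]
  a=9: (9, -7, 38), (9, 7, 38)  [2]
  a=10: (10, -9, 35), (10, -1, 33), (10, 1, 33), (10, 9, 35)  [4]
  a=11: (11, -1, 30), (11, 1, 30)  [2]
  a=12: (12, -11, 30), (12, -5, 28), (12, 5, 28), (12, 11, 30)  [4]
  a=13: none
  a=14: (14, -9, 25), (14, -5, 24), (14, 5, 24), (14, 9, 25)  [4]
  a=15: (15, -11, 24), (15, -1, 22), (15, 1, 22), (15, 11, 24)  [4]
  a=16: (16, -5, 21), (16, 5, 21)  [2]
  a=17: none
  a=18: (18, -11, 20), (18, -7, 19), (18, 7, 19), (18, 11, 20)  [4]
  a=19: none
  a=20: (20, -19, 21), (20, 19, 21)  [2]
Total reduced forms: 1 + 2 + 2 + 2 + 2 + 4 + 2 + 2 + 2 + 4 + 2 + 4 + 4 + 4 + 2 + 4 + 2 = 45
h = 45

45


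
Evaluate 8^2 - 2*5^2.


x^2 - d*y^2
= 8^2 - 2*5^2
= 64 - 50
= 14

14


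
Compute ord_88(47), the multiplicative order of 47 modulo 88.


We want ord_88(47), the smallest k >= 1 with 47^k = 1 mod 88.
n = 88 = 2^3 * 11, phi(88) = 40; the order divides phi(n).
Divisors of 40: 1, 2, 4, 5, 8, 10, 20, 40
Repeated squaring mod 88: 47^1 = 47, 47^2 = 9, 47^4 = 81, 47^8 = 49, 47^16 = 25, 47^32 = 9
Test divisors in increasing order:
  k=1: 47^1 = 47 mod 88
  k=2: 47^2 = 9 mod 88
  k=4: 47^4 = 81 mod 88
  k=5: 47^5 = 81 * 47 = 23 mod 88
  k=8: 47^8 = 49 mod 88
  k=10: 47^10 = 49 * 9 = 1 mod 88  <- first divisor giving 1
Order = 10

10


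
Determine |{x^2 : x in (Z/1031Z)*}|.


For prime p, the number of non-zero quadratic residues is (p-1)/2.
= (1031-1)/2
= 515

515


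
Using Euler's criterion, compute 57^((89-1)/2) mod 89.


p = 89 is prime and the exponent is (p-1)/2 = 44, so by Euler's criterion 57^44 = (57/89) = +1 or -1 mod 89.
Compute by square-and-multiply:
  44 = 32 + 8 + 4 (binary 101100)
  Repeated squaring mod 89: 57^1 = 57, 57^2 = 45, 57^4 = 67, 57^8 = 39, 57^16 = 8, 57^32 = 64
  57^44 = 57^32 * 57^8 * 57^4 = 64 * 39 * 67 mod 89
    64 * 39 = 2496 = 4 mod 89
    4 * 67 = 268 = 1 mod 89
  57^44 = 1 mod 89
Result 1: 57 is a quadratic residue mod 89.
57^44 mod 89 = 1

1


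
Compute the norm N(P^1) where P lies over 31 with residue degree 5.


N(P^a) = p^(a*f)
= 31^(1*5)
= 31^5
= 28629151

28629151


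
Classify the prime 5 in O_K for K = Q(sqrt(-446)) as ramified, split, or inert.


K = Q(sqrt(-446)). Since d mod 4 = 2, disc(K) = -1784.
Check p | disc: -1784 mod 5 = 1.
p does not divide disc. Compute Legendre symbol (d/p):
4^((5-1)/2) mod 5 = 1
(d/p) = 1, so p splits: (p) = P*P' with e=1, f=1, g=2.
Therefore p is split.

split


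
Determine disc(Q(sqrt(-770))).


For K = Q(sqrt(d)) with d squarefree: disc(K) = d if d = 1 mod 4, and disc(K) = 4d if d = 2 or 3 mod 4.
Here d = -770, and d mod 4 = 2.
d = 2 mod 4, not 1 (O_K = Z[sqrt(d)]), so disc(K) = 4d = 4 * (-770) = -3080

-3080


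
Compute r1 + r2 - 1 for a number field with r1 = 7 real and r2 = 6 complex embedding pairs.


By Dirichlet's unit theorem:
rank = r1 + r2 - 1
= 7 + 6 - 1
= 12

12


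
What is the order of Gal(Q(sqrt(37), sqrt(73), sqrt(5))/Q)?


The 3 square roots of distinct primes are multiplicatively independent over Q,
so [K:Q] = 2^3 and Gal(K/Q) is isomorphic to (Z/2Z)^3.
|Gal| = 2^3 = 8

8


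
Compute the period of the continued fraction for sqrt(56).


Run the CF algorithm for sqrt(56).
a_0 = floor(sqrt(56)) = 7; set m_0=0, q_0=1.
Recurrence: m' = q*a - m,  q' = (d - m'^2)/q,  a' = floor((a_0 + m')/q').
  step 1: m=7, q=7, a=2
  step 2: m=7, q=1, a=14
a_2 = 2*a_0 = 14, so the period closes here.
sqrt(56) = [7; 2, 14]
Period length = 2

2


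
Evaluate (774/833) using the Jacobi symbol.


Compute (774/833) via quadratic reciprocity:
  pull out 2: (2/833) = +1  (since 833 mod 8 = 1)
  reciprocity: (387/833) -> +(833/387)
  reduce: (59/387)
  reciprocity: (59/387) -> -(387/59)
  reduce: (33/59)
  reciprocity: (33/59) -> +(59/33)
  reduce: (26/33)
  pull out 2: (2/33) = +1  (since 33 mod 8 = 1)
  reciprocity: (13/33) -> +(33/13)
  reduce: (7/13)
  reciprocity: (7/13) -> +(13/7)
  reduce: (6/7)
  pull out 2: (2/7) = +1  (since 7 mod 8 = 7)
  reciprocity: (3/7) -> -(7/3)
  reduce: (1/3)
  (1/3) = 1
Product of signs = 1

1


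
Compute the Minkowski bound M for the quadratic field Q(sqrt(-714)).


d = -714, d mod 4 = 2, so disc(K) = 4d = -2856; |disc(K)| = 2856
Imaginary quadratic field, so n = 2, s = r2 = 1, r1 = 0
M = (n!/n^n) * (4/pi)^s * sqrt(|disc(K)|) = (2!/2^2) * (4/pi)^1 * sqrt(2856)
= 0.5 * 1.273240 * 53.441557
= 34.0220

34.0220


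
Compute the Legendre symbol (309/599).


p = 599 is prime, so compute (309/599) with the reciprocity algorithm (Jacobi-symbol steps: pull out 2s via (2/n), flip via reciprocity, reduce):
  reciprocity: (309/599) -> +(599/309)
  reduce: (290/309)
  pull out 2: (2/309) = -1  (since 309 mod 8 = 5)
  reciprocity: (145/309) -> +(309/145)
  reduce: (19/145)
  reciprocity: (19/145) -> +(145/19)
  reduce: (12/19)
  pull out 2: (2/19) = -1  (since 19 mod 8 = 3)
  pull out 2: (2/19) = -1  (since 19 mod 8 = 3)
  reciprocity: (3/19) -> -(19/3)
  reduce: (1/3)
  (1/3) = 1
Product of signs = 1
(309/599) = 1

1


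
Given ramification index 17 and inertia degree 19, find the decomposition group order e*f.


|D_P| = e * f
= 17 * 19
= 323

323


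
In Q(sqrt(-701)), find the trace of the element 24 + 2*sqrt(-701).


Tr(a + b*sqrt(d)) = (a + b*sqrt(d)) + (a - b*sqrt(d)) = 2a
= 2 * (24)
= 48

48


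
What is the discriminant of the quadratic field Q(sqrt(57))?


For K = Q(sqrt(d)) with d squarefree: disc(K) = d if d = 1 mod 4, and disc(K) = 4d if d = 2 or 3 mod 4.
Here d = 57, and d mod 4 = 1.
d = 1 mod 4 (O_K = Z[(1+sqrt(d))/2]), so disc(K) = d = 57

57


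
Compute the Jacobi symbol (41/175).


Compute (41/175) via quadratic reciprocity:
  reciprocity: (41/175) -> +(175/41)
  reduce: (11/41)
  reciprocity: (11/41) -> +(41/11)
  reduce: (8/11)
  pull out 2: (2/11) = -1  (since 11 mod 8 = 3)
  pull out 2: (2/11) = -1  (since 11 mod 8 = 3)
  pull out 2: (2/11) = -1  (since 11 mod 8 = 3)
  (1/11) = 1
Product of signs = -1

-1


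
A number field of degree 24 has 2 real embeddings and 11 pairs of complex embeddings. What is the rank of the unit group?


By Dirichlet's unit theorem:
rank = r1 + r2 - 1
= 2 + 11 - 1
= 12

12


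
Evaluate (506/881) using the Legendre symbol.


p = 881 is prime, so compute (506/881) with the reciprocity algorithm (Jacobi-symbol steps: pull out 2s via (2/n), flip via reciprocity, reduce):
  pull out 2: (2/881) = +1  (since 881 mod 8 = 1)
  reciprocity: (253/881) -> +(881/253)
  reduce: (122/253)
  pull out 2: (2/253) = -1  (since 253 mod 8 = 5)
  reciprocity: (61/253) -> +(253/61)
  reduce: (9/61)
  reciprocity: (9/61) -> +(61/9)
  reduce: (7/9)
  reciprocity: (7/9) -> +(9/7)
  reduce: (2/7)
  pull out 2: (2/7) = +1  (since 7 mod 8 = 7)
  (1/7) = 1
Product of signs = -1
(506/881) = -1

-1


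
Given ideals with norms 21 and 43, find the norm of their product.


N(IJ) = N(I) * N(J)
= 21 * 43
= 903

903


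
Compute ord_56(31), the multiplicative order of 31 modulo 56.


We want ord_56(31), the smallest k >= 1 with 31^k = 1 mod 56.
n = 56 = 2^3 * 7, phi(56) = 24; the order divides phi(n).
Divisors of 24: 1, 2, 3, 4, 6, 8, 12, 24
Repeated squaring mod 56: 31^1 = 31, 31^2 = 9, 31^4 = 25, 31^8 = 9, 31^16 = 25
Test divisors in increasing order:
  k=1: 31^1 = 31 mod 56
  k=2: 31^2 = 9 mod 56
  k=3: 31^3 = 9 * 31 = 55 mod 56
  k=4: 31^4 = 25 mod 56
  k=6: 31^6 = 25 * 9 = 1 mod 56  <- first divisor giving 1
Order = 6

6


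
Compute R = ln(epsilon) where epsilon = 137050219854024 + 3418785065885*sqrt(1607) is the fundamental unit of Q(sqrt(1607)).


epsilon = 137050219854024 + 3418785065885*sqrt(1607)
= 2.7410e+14
R = ln(2.7410e+14)
= 33.2445

33.2445


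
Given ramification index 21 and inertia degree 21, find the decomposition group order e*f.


|D_P| = e * f
= 21 * 21
= 441

441


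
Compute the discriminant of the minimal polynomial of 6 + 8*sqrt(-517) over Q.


The element 6 + 8*sqrt(-517) has minimal polynomial:
x^2 - 12*x + 33124
Discriminant = (-12)^2 - 4*(33124)
= 144 - 132496
= -132352

-132352


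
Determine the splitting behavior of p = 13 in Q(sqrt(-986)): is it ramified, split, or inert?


K = Q(sqrt(-986)). Since d mod 4 = 2, disc(K) = -3944.
Check p | disc: -3944 mod 13 = 8.
p does not divide disc. Compute Legendre symbol (d/p):
2^((13-1)/2) mod 13 = -1
(d/p) = -1, so p is inert: (p) stays prime with e=1, f=2, g=1.
Therefore p is inert.

inert


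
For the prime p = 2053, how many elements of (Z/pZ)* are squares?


For prime p, the number of non-zero quadratic residues is (p-1)/2.
= (2053-1)/2
= 1026

1026


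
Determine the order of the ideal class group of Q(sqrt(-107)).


K = Q(sqrt(-107)). d mod 4 = 1, so D = disc(K) = d = -107
h(K) equals the number of primitive reduced positive-definite forms (a, b, c) = a*x^2 + b*x*y + c*y^2 with b^2 - 4ac = D,
where reduced means |b| <= a <= c, with b >= 0 whenever |b| = a or a = c, and primitive means gcd(a, b, c) = 1.
Reduced forces 3a^2 <= |D| = 107, so 1 <= a <= 5; b must have the parity of D, and c = (b^2 - D)/(4a) must be an integer >= a.
Enumerate a = 1..5, b in [-a, a]:
  a=1: (1, 1, 27)  [1]
  a=2: none
  a=3: (3, -1, 9), (3, 1, 9)  [2]
  a=4..5: none
Total reduced forms: 1 + 2 = 3
h = 3

3


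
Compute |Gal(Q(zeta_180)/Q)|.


|Gal(Q(zeta_180)/Q)| = phi(180)
= 48

48


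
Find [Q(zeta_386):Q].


The degree equals Euler's totient phi(386).
386 = 2 * 193
phi(386) = 192

192


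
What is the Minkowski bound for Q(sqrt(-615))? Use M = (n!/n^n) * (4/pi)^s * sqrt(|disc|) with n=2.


d = -615, d mod 4 = 1, so disc(K) = d = -615; |disc(K)| = 615
Imaginary quadratic field, so n = 2, s = r2 = 1, r1 = 0
M = (n!/n^n) * (4/pi)^s * sqrt(|disc(K)|) = (2!/2^2) * (4/pi)^1 * sqrt(615)
= 0.5 * 1.273240 * 24.799194
= 15.7877

15.7877


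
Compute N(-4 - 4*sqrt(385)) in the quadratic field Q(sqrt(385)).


N(a + b*sqrt(d)) = a^2 - d*b^2
= (-4)^2 - (385)*(-4)^2
= 16 - 6160
= -6144

-6144


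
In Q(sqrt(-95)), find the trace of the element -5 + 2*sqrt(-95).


Tr(a + b*sqrt(d)) = (a + b*sqrt(d)) + (a - b*sqrt(d)) = 2a
= 2 * (-5)
= -10

-10


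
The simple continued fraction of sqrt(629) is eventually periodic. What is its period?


Run the CF algorithm for sqrt(629).
a_0 = floor(sqrt(629)) = 25; set m_0=0, q_0=1.
Recurrence: m' = q*a - m,  q' = (d - m'^2)/q,  a' = floor((a_0 + m')/q').
  step 1: m=25, q=4, a=12
  step 2: m=23, q=25, a=1
  step 3: m=2, q=25, a=1
  step 4: m=23, q=4, a=12
  step 5: m=25, q=1, a=50
a_5 = 2*a_0 = 50, so the period closes here.
sqrt(629) = [25; 12, 1, 1, 12, 50]
Period length = 5

5


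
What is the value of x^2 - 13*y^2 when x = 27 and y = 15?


x^2 - d*y^2
= 27^2 - 13*15^2
= 729 - 2925
= -2196

-2196


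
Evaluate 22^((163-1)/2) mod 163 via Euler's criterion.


p = 163 is prime and the exponent is (p-1)/2 = 81, so by Euler's criterion 22^81 = (22/163) = +1 or -1 mod 163.
Compute by square-and-multiply:
  81 = 64 + 16 + 1 (binary 1010001)
  Repeated squaring mod 163: 22^1 = 22, 22^2 = 158, 22^4 = 25, 22^8 = 136, 22^16 = 77, 22^32 = 61, 22^64 = 135
  22^81 = 22^64 * 22^16 * 22^1 = 135 * 77 * 22 mod 163
    135 * 77 = 10395 = 126 mod 163
    126 * 22 = 2772 = 1 mod 163
  22^81 = 1 mod 163
Result 1: 22 is a quadratic residue mod 163.
22^81 mod 163 = 1

1


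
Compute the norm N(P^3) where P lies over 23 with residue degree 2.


N(P^a) = p^(a*f)
= 23^(3*2)
= 23^6
= 148035889

148035889


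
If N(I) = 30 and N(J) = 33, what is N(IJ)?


N(IJ) = N(I) * N(J)
= 30 * 33
= 990

990


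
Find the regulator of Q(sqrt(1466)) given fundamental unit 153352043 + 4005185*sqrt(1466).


epsilon = 153352043 + 4005185*sqrt(1466)
= 3.0670e+08
R = ln(3.0670e+08)
= 19.5414

19.5414


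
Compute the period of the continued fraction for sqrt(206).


Run the CF algorithm for sqrt(206).
a_0 = floor(sqrt(206)) = 14; set m_0=0, q_0=1.
Recurrence: m' = q*a - m,  q' = (d - m'^2)/q,  a' = floor((a_0 + m')/q').
  step 1: m=14, q=10, a=2
  step 2: m=6, q=17, a=1
  step 3: m=11, q=5, a=5
  step 4: m=14, q=2, a=14
  step 5: m=14, q=5, a=5
  step 6: m=11, q=17, a=1
  step 7: m=6, q=10, a=2
  step 8: m=14, q=1, a=28
a_8 = 2*a_0 = 28, so the period closes here.
sqrt(206) = [14; 2, 1, 5, 14, 5, 1, 2, 28]
Period length = 8

8
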